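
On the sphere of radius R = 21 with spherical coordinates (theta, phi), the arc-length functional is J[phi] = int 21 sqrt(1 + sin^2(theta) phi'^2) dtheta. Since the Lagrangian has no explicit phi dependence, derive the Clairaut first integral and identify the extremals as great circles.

On the sphere of radius R = 21 with spherical coordinates (θ, φ), the induced metric is
    ds^2 = 441(dθ^2 + sin^2(θ) dφ^2).
Parameterise by θ; the arc-length functional is
    J[φ] = ∫ 21 sqrt(1 + sin^2(θ) (dφ/dθ)^2) dθ,
so L = 21 sqrt(1 + sin^2(θ) φ'^2). Compute
    ∂L/∂φ = 0  (L has no explicit φ dependence),
    ∂L/∂φ' = 21 sin^2(θ) φ' / sqrt(1 + sin^2(θ) φ'^2).
Since ∂L/∂φ = 0, the Euler-Lagrange equation
    d/dθ(∂L/∂φ') − ∂L/∂φ = 0
reduces to d/dθ(∂L/∂φ') = 0, i.e. the momentum conjugate to φ is conserved:
    21 sin^2(θ) φ' / sqrt(1 + sin^2(θ) φ'^2) = C.
The overall factor of 21 is constant, so dividing through gives Clairaut's relation sin^2(θ) φ' / sqrt(1 + sin^2(θ) φ'^2) = C' (with C' = C/21). Solving for φ' and integrating gives the great-circle family
    cot(θ) = A cos(φ − φ_0),
i.e. the intersection of the sphere with a plane through the origin. The two constants A and φ_0 (equivalently C and one phase) are fixed by the two endpoint conditions.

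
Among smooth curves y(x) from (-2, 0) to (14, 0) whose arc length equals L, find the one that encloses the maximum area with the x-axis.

Set up the augmented Lagrangian using a multiplier λ for the length constraint:
    F(y, y') = y − λ sqrt(1 + y'^2).
F has no explicit x dependence, so the Beltrami identity yields a first integral
    F − y' ∂F/∂y' = C.
Compute ∂F/∂y' = −λ y' / sqrt(1 + y'^2). Then
    y − λ sqrt(1 + y'^2) + λ y'^2 / sqrt(1 + y'^2) = C
    ⇒  y − λ / sqrt(1 + y'^2) = C.
Solving for y' and integrating gives
    (x − a)^2 + (y − b)^2 = λ^2,
a circular arc of radius λ. The constants a, b are determined by the endpoint conditions y(-2) = y(14) = 0, and λ is fixed implicitly by the length constraint
    ∫_{-2}^{14} sqrt(1 + y'^2) dx = L.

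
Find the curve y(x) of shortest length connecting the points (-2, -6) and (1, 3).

Arc-length functional: J[y] = ∫ sqrt(1 + (y')^2) dx.
Lagrangian L = sqrt(1 + (y')^2) has no explicit y dependence, so ∂L/∂y = 0 and the Euler-Lagrange equation gives
    d/dx( y' / sqrt(1 + (y')^2) ) = 0  ⇒  y' / sqrt(1 + (y')^2) = const.
Hence y' is constant, so y(x) is affine.
Fitting the endpoints (-2, -6) and (1, 3):
    slope m = (3 − (-6)) / (1 − (-2)) = 3,
    intercept c = (-6) − m·(-2) = 0.
Extremal: y(x) = 3 x.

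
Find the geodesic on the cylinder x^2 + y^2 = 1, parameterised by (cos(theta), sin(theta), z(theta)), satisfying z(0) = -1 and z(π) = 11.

Parameterise the cylinder of radius R = 1 as
    r(θ) = (cos θ, sin θ, z(θ)).
The arc-length element is
    ds = sqrt(1 + (dz/dθ)^2) dθ,
so the Lagrangian is L = sqrt(1 + z'^2).
L depends on z' only, not on z or θ, so ∂L/∂z = 0 and
    ∂L/∂z' = z' / sqrt(1 + z'^2).
The Euler-Lagrange equation gives
    d/dθ( z' / sqrt(1 + z'^2) ) = 0,
so z' is constant. Integrating once:
    z(θ) = a θ + b,
a helix on the cylinder (a straight line when the cylinder is unrolled). The constants a, b are determined by the endpoint conditions.
With endpoint conditions z(0) = -1 and z(π) = 11: from z(0) = b we get b = -1, and a·π + -1 = 11 gives a = 12/π, so
    z(θ) = (12/π) θ − 1.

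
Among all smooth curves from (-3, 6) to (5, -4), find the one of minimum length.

Arc-length functional: J[y] = ∫ sqrt(1 + (y')^2) dx.
Lagrangian L = sqrt(1 + (y')^2) has no explicit y dependence, so ∂L/∂y = 0 and the Euler-Lagrange equation gives
    d/dx( y' / sqrt(1 + (y')^2) ) = 0  ⇒  y' / sqrt(1 + (y')^2) = const.
Hence y' is constant, so y(x) is affine.
Fitting the endpoints (-3, 6) and (5, -4):
    slope m = ((-4) − 6) / (5 − (-3)) = -5/4,
    intercept c = 6 − m·(-3) = 9/4.
Extremal: y(x) = (-5/4) x + 9/4.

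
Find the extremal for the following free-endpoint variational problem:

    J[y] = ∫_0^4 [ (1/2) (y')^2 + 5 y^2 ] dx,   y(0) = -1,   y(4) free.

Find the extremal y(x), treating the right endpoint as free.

The Lagrangian L = (1/2) (y')^2 + 5 y^2 gives
    ∂L/∂y = 10 y,   ∂L/∂y' = y'.
Euler-Lagrange: y'' − 10 y = 0.
With k = sqrt(10), the general solution is
    y(x) = A cosh(sqrt(10) x) + B sinh(sqrt(10) x).
Fixed left endpoint y(0) = -1 ⇒ A = -1.
The right endpoint x = 4 is free, so the natural (transversality) condition is ∂L/∂y' |_{x=4} = 0, i.e. y'(4) = 0.
Compute y'(x) = A k sinh(k x) + B k cosh(k x), so
    y'(4) = A k sinh(k·4) + B k cosh(k·4) = 0
    ⇒ B = −A tanh(k·4) = tanh(sqrt(10)·4).
Therefore the extremal is
    y(x) = −cosh(sqrt(10) x) + tanh(sqrt(10)·4) sinh(sqrt(10) x).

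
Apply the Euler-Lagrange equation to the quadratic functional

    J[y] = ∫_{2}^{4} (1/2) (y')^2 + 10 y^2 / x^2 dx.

The Lagrangian is L = (1/2) (y')^2 + 10 y^2 / x^2.
Compute ∂L/∂y = 20y/x^2, ∂L/∂y' = y'.
The Euler-Lagrange equation d/dx(∂L/∂y') − ∂L/∂y = 0 reduces to
    y'' − 20/x^2 · y = 0  (x > 0).
Its general solution is
    y(x) = A x^5 + B x^(-4),
with A, B fixed by the endpoint conditions.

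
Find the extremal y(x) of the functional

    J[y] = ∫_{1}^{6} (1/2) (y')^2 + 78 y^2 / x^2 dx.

The Lagrangian is L = (1/2) (y')^2 + 78 y^2 / x^2.
Compute ∂L/∂y = 156y/x^2, ∂L/∂y' = y'.
The Euler-Lagrange equation d/dx(∂L/∂y') − ∂L/∂y = 0 reduces to
    y'' − 156/x^2 · y = 0  (x > 0).
Its general solution is
    y(x) = A x^13 + B x^(-12),
with A, B fixed by the endpoint conditions.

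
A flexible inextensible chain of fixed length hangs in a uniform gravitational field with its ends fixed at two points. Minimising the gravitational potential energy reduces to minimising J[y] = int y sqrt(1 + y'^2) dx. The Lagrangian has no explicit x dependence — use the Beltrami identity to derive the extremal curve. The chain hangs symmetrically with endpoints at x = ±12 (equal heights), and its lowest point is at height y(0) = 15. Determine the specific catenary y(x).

The Lagrangian L(y, y') = y sqrt(1 + y'^2) has no explicit x dependence, so the Beltrami identity applies:
    L − y' ∂L/∂y' = C.
Compute ∂L/∂y' = y · y' / sqrt(1 + y'^2). Then
    L − y' ∂L/∂y'
    = y sqrt(1 + y'^2) − y · y'^2 / sqrt(1 + y'^2)
    = y (1 + y'^2 − y'^2) / sqrt(1 + y'^2)
    = y / sqrt(1 + y'^2) = C.
Squaring gives y^2 = C^2 (1 + y'^2), i.e.
    y'^2 = y^2 / C^2 − 1.
Separating variables,
    dy / sqrt(y^2 − C^2) = dx / C,
and integrating gives arccosh(y / C) = (x − a)/C, so
    y(x) = C cosh((x − a)/C),
the catenary. The constants C and a are fixed by the two endpoint conditions (and, for the hanging-chain problem, the length constraint selects C).
Now fit the given data. The endpoints x = ±12 are symmetric at equal height, so the catenary is even about its minimum: a = 0 and y(x) = C cosh(x/C). The lowest point is y(0) = C cosh(0) = C, and we are told y(0) = 15, so C = 15. Therefore
    y(x) = 15 cosh(x/15),
and at the endpoints
    y(±12) = 15 cosh(12/15).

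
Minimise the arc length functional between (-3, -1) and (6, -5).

Arc-length functional: J[y] = ∫ sqrt(1 + (y')^2) dx.
Lagrangian L = sqrt(1 + (y')^2) has no explicit y dependence, so ∂L/∂y = 0 and the Euler-Lagrange equation gives
    d/dx( y' / sqrt(1 + (y')^2) ) = 0  ⇒  y' / sqrt(1 + (y')^2) = const.
Hence y' is constant, so y(x) is affine.
Fitting the endpoints (-3, -1) and (6, -5):
    slope m = ((-5) − (-1)) / (6 − (-3)) = -4/9,
    intercept c = (-1) − m·(-3) = -7/3.
Extremal: y(x) = (-4/9) x - 7/3.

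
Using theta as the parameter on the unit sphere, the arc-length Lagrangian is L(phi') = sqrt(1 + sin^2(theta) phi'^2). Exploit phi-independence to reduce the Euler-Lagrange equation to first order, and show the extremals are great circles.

On the unit sphere with spherical coordinates (θ, φ), the induced metric is
    ds^2 = dθ^2 + sin^2(θ) dφ^2.
Parameterise by θ; the arc-length functional is
    J[φ] = ∫ sqrt(1 + sin^2(θ) (dφ/dθ)^2) dθ,
so L = sqrt(1 + sin^2(θ) φ'^2). Compute
    ∂L/∂φ = 0  (L has no explicit φ dependence),
    ∂L/∂φ' = sin^2(θ) φ' / sqrt(1 + sin^2(θ) φ'^2).
Since ∂L/∂φ = 0, the Euler-Lagrange equation
    d/dθ(∂L/∂φ') − ∂L/∂φ = 0
reduces to d/dθ(∂L/∂φ') = 0, i.e. the momentum conjugate to φ is conserved:
    sin^2(θ) φ' / sqrt(1 + sin^2(θ) φ'^2) = C.
This is Clairaut's relation for the sphere. Solving for φ' and integrating gives the great-circle family
    cot(θ) = A cos(φ − φ_0),
i.e. the intersection of the sphere with a plane through the origin. The two constants A and φ_0 (equivalently C and one phase) are fixed by the two endpoint conditions.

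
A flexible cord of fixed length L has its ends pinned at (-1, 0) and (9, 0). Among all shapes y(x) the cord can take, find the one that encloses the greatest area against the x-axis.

Set up the augmented Lagrangian using a multiplier λ for the length constraint:
    F(y, y') = y − λ sqrt(1 + y'^2).
F has no explicit x dependence, so the Beltrami identity yields a first integral
    F − y' ∂F/∂y' = C.
Compute ∂F/∂y' = −λ y' / sqrt(1 + y'^2). Then
    y − λ sqrt(1 + y'^2) + λ y'^2 / sqrt(1 + y'^2) = C
    ⇒  y − λ / sqrt(1 + y'^2) = C.
Solving for y' and integrating gives
    (x − a)^2 + (y − b)^2 = λ^2,
a circular arc of radius λ. The constants a, b are determined by the endpoint conditions y(-1) = y(9) = 0, and λ is fixed implicitly by the length constraint
    ∫_{-1}^{9} sqrt(1 + y'^2) dx = L.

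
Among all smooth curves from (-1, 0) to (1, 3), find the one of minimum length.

Arc-length functional: J[y] = ∫ sqrt(1 + (y')^2) dx.
Lagrangian L = sqrt(1 + (y')^2) has no explicit y dependence, so ∂L/∂y = 0 and the Euler-Lagrange equation gives
    d/dx( y' / sqrt(1 + (y')^2) ) = 0  ⇒  y' / sqrt(1 + (y')^2) = const.
Hence y' is constant, so y(x) is affine.
Fitting the endpoints (-1, 0) and (1, 3):
    slope m = (3 − 0) / (1 − (-1)) = 3/2,
    intercept c = 0 − m·(-1) = 3/2.
Extremal: y(x) = (3/2) x + 3/2.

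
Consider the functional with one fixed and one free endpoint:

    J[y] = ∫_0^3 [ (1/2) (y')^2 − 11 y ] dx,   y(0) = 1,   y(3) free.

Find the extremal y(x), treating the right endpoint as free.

The Lagrangian L = (1/2) (y')^2 − 11 y gives
    ∂L/∂y = −11,   ∂L/∂y' = y'.
Euler-Lagrange: d/dx(y') − (−11) = 0, i.e. y'' + 11 = 0, so
    y(x) = −(11/2) x^2 + C1 x + C2.
Fixed left endpoint y(0) = 1 ⇒ C2 = 1.
The right endpoint x = 3 is free, so the natural (transversality) condition is ∂L/∂y' |_{x=3} = 0, i.e. y'(3) = 0.
Compute y'(x) = −11 x + C1, so y'(3) = −33 + C1 = 0 ⇒ C1 = 33.
Therefore the extremal is
    y(x) = −(11/2) x^2 + 33 x + 1.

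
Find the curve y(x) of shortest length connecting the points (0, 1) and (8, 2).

Arc-length functional: J[y] = ∫ sqrt(1 + (y')^2) dx.
Lagrangian L = sqrt(1 + (y')^2) has no explicit y dependence, so ∂L/∂y = 0 and the Euler-Lagrange equation gives
    d/dx( y' / sqrt(1 + (y')^2) ) = 0  ⇒  y' / sqrt(1 + (y')^2) = const.
Hence y' is constant, so y(x) is affine.
Fitting the endpoints (0, 1) and (8, 2):
    slope m = (2 − 1) / (8 − 0) = 1/8,
    intercept c = 1 − m·0 = 1.
Extremal: y(x) = (1/8) x + 1.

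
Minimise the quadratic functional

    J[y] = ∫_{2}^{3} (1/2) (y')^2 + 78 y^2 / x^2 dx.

The Lagrangian is L = (1/2) (y')^2 + 78 y^2 / x^2.
Compute ∂L/∂y = 156y/x^2, ∂L/∂y' = y'.
The Euler-Lagrange equation d/dx(∂L/∂y') − ∂L/∂y = 0 reduces to
    y'' − 156/x^2 · y = 0  (x > 0).
Its general solution is
    y(x) = A x^13 + B x^(-12),
with A, B fixed by the endpoint conditions.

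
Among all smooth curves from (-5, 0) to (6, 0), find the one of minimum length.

Arc-length functional: J[y] = ∫ sqrt(1 + (y')^2) dx.
Lagrangian L = sqrt(1 + (y')^2) has no explicit y dependence, so ∂L/∂y = 0 and the Euler-Lagrange equation gives
    d/dx( y' / sqrt(1 + (y')^2) ) = 0  ⇒  y' / sqrt(1 + (y')^2) = const.
Hence y' is constant, so y(x) is affine.
Fitting the endpoints (-5, 0) and (6, 0):
    slope m = (0 − 0) / (6 − (-5)) = 0,
    intercept c = 0 − m·(-5) = 0.
Extremal: y(x) = 0.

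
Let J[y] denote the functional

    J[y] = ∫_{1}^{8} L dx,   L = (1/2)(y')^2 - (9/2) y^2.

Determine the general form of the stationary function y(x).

The Lagrangian is L = (1/2)(y')^2 - (9/2) y^2.
∂L/∂y = -9y.
∂L/∂y' = y'.
The Euler-Lagrange equation d/dx(∂L/∂y') − ∂L/∂y = 0 becomes:
    y'' + 9 y = 0
General solution: y(x) = A sin(3x) + B cos(3x), where A and B are arbitrary constants fixed by the endpoint conditions.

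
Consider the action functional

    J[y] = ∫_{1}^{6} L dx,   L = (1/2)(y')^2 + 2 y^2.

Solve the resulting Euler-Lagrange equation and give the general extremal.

The Lagrangian is L = (1/2)(y')^2 + 2 y^2.
∂L/∂y = 4y.
∂L/∂y' = y'.
The Euler-Lagrange equation d/dx(∂L/∂y') − ∂L/∂y = 0 becomes:
    y'' - 4 y = 0
General solution: y(x) = A e^(2x) + B e^(-2x), where A and B are arbitrary constants fixed by the endpoint conditions.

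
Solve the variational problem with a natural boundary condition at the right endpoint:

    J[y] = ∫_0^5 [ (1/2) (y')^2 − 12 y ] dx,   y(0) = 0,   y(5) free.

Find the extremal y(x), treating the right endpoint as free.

The Lagrangian L = (1/2) (y')^2 − 12 y gives
    ∂L/∂y = −12,   ∂L/∂y' = y'.
Euler-Lagrange: d/dx(y') − (−12) = 0, i.e. y'' + 12 = 0, so
    y(x) = −(12/2) x^2 + C1 x + C2.
Fixed left endpoint y(0) = 0 ⇒ C2 = 0.
The right endpoint x = 5 is free, so the natural (transversality) condition is ∂L/∂y' |_{x=5} = 0, i.e. y'(5) = 0.
Compute y'(x) = −12 x + C1, so y'(5) = −60 + C1 = 0 ⇒ C1 = 60.
Therefore the extremal is
    y(x) = −6 x^2 + 60 x.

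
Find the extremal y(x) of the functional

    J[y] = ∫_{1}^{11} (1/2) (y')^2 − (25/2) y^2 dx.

The Lagrangian is L = (1/2) (y')^2 − (25/2) y^2.
Compute ∂L/∂y = -25y, ∂L/∂y' = y'.
The Euler-Lagrange equation d/dx(∂L/∂y') − ∂L/∂y = 0 reduces to
    y'' + 25 y = 0.
Its general solution is
    y(x) = A sin(5x) + B cos(5x),
with A, B fixed by the endpoint conditions.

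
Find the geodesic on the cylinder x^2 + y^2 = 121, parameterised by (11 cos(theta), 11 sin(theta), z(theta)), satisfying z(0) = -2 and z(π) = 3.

Parameterise the cylinder of radius R = 11 as
    r(θ) = (11 cos θ, 11 sin θ, z(θ)).
The arc-length element is
    ds = sqrt(121 + (dz/dθ)^2) dθ,
so the Lagrangian is L = sqrt(121 + z'^2).
L depends on z' only, not on z or θ, so ∂L/∂z = 0 and
    ∂L/∂z' = z' / sqrt(121 + z'^2).
The Euler-Lagrange equation gives
    d/dθ( z' / sqrt(121 + z'^2) ) = 0,
so z' is constant. Integrating once:
    z(θ) = a θ + b,
a helix on the cylinder (a straight line when the cylinder is unrolled). The constants a, b are determined by the endpoint conditions.
With endpoint conditions z(0) = -2 and z(π) = 3: from z(0) = b we get b = -2, and a·π + -2 = 3 gives a = 5/π, so
    z(θ) = (5/π) θ − 2.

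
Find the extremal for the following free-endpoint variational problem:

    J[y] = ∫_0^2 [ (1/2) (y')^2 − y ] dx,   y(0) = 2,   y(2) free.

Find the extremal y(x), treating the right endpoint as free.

The Lagrangian L = (1/2) (y')^2 − y gives
    ∂L/∂y = −1,   ∂L/∂y' = y'.
Euler-Lagrange: d/dx(y') − (−1) = 0, i.e. y'' + 1 = 0, so
    y(x) = −(1/2) x^2 + C1 x + C2.
Fixed left endpoint y(0) = 2 ⇒ C2 = 2.
The right endpoint x = 2 is free, so the natural (transversality) condition is ∂L/∂y' |_{x=2} = 0, i.e. y'(2) = 0.
Compute y'(x) = −1 x + C1, so y'(2) = −2 + C1 = 0 ⇒ C1 = 2.
Therefore the extremal is
    y(x) = −x^2/2 + 2 x + 2.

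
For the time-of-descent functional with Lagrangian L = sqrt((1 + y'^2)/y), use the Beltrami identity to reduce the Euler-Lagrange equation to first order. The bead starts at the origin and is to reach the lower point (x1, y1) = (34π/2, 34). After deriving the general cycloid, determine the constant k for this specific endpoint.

The Lagrangian L = sqrt((1 + y'^2) / y) has no explicit x dependence, so the Beltrami identity applies:
    L − y' ∂L/∂y' = C.
Compute ∂L/∂y' = y' / sqrt(y (1 + y'^2)).
Substitute:
    sqrt((1 + y'^2)/y) − y'·y' / sqrt(y (1 + y'^2))
    = (1 + y'^2) / sqrt(y (1 + y'^2)) − y'^2 / sqrt(y (1 + y'^2))
    = 1 / sqrt(y (1 + y'^2)) = C.
Squaring and rearranging gives the first integral
    y (1 + y'^2) = 1/C^2 =: k   (constant).
Solving this first-order ODE by the substitution
    y = (k/2)(1 − cos θ)
yields the cycloid parameterisation
    x(θ) = (k/2)(θ − sin θ),   y(θ) = (k/2)(1 − cos θ).
The constant k is fixed by the endpoint condition.
Now fit the given lower endpoint (x1, y1) = (34π/2, 34). At the bottom of the first arch (θ = π), the parametric equations give
    y(π) = (k/2)(1 − cos π) = k,
    x(π) = (k/2)(π − sin π) = kπ/2.
Matching y(π) = 34 gives k = 34, consistent with x(π) = 34π/2. Therefore the specific cycloid is
    x(θ) = (34/2)(θ − sin θ),   y(θ) = (34/2)(1 − cos θ).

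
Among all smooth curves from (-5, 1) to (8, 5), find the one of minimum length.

Arc-length functional: J[y] = ∫ sqrt(1 + (y')^2) dx.
Lagrangian L = sqrt(1 + (y')^2) has no explicit y dependence, so ∂L/∂y = 0 and the Euler-Lagrange equation gives
    d/dx( y' / sqrt(1 + (y')^2) ) = 0  ⇒  y' / sqrt(1 + (y')^2) = const.
Hence y' is constant, so y(x) is affine.
Fitting the endpoints (-5, 1) and (8, 5):
    slope m = (5 − 1) / (8 − (-5)) = 4/13,
    intercept c = 1 − m·(-5) = 33/13.
Extremal: y(x) = (4/13) x + 33/13.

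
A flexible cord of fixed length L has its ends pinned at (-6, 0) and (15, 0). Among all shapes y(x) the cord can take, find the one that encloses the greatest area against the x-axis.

Set up the augmented Lagrangian using a multiplier λ for the length constraint:
    F(y, y') = y − λ sqrt(1 + y'^2).
F has no explicit x dependence, so the Beltrami identity yields a first integral
    F − y' ∂F/∂y' = C.
Compute ∂F/∂y' = −λ y' / sqrt(1 + y'^2). Then
    y − λ sqrt(1 + y'^2) + λ y'^2 / sqrt(1 + y'^2) = C
    ⇒  y − λ / sqrt(1 + y'^2) = C.
Solving for y' and integrating gives
    (x − a)^2 + (y − b)^2 = λ^2,
a circular arc of radius λ. The constants a, b are determined by the endpoint conditions y(-6) = y(15) = 0, and λ is fixed implicitly by the length constraint
    ∫_{-6}^{15} sqrt(1 + y'^2) dx = L.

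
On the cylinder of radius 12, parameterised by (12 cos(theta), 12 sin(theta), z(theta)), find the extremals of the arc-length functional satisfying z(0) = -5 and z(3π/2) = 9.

Parameterise the cylinder of radius R = 12 as
    r(θ) = (12 cos θ, 12 sin θ, z(θ)).
The arc-length element is
    ds = sqrt(144 + (dz/dθ)^2) dθ,
so the Lagrangian is L = sqrt(144 + z'^2).
L depends on z' only, not on z or θ, so ∂L/∂z = 0 and
    ∂L/∂z' = z' / sqrt(144 + z'^2).
The Euler-Lagrange equation gives
    d/dθ( z' / sqrt(144 + z'^2) ) = 0,
so z' is constant. Integrating once:
    z(θ) = a θ + b,
a helix on the cylinder (a straight line when the cylinder is unrolled). The constants a, b are determined by the endpoint conditions.
With endpoint conditions z(0) = -5 and z(3π/2) = 9: from z(0) = b we get b = -5, and a·3π/2 + -5 = 9 gives a = 28/(3π), so
    z(θ) = (28/(3π)) θ − 5.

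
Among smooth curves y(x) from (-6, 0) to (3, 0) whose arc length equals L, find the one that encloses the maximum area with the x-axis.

Set up the augmented Lagrangian using a multiplier λ for the length constraint:
    F(y, y') = y − λ sqrt(1 + y'^2).
F has no explicit x dependence, so the Beltrami identity yields a first integral
    F − y' ∂F/∂y' = C.
Compute ∂F/∂y' = −λ y' / sqrt(1 + y'^2). Then
    y − λ sqrt(1 + y'^2) + λ y'^2 / sqrt(1 + y'^2) = C
    ⇒  y − λ / sqrt(1 + y'^2) = C.
Solving for y' and integrating gives
    (x − a)^2 + (y − b)^2 = λ^2,
a circular arc of radius λ. The constants a, b are determined by the endpoint conditions y(-6) = y(3) = 0, and λ is fixed implicitly by the length constraint
    ∫_{-6}^{3} sqrt(1 + y'^2) dx = L.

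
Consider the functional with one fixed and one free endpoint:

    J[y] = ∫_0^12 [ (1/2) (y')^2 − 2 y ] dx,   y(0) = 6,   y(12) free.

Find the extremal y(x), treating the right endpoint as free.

The Lagrangian L = (1/2) (y')^2 − 2 y gives
    ∂L/∂y = −2,   ∂L/∂y' = y'.
Euler-Lagrange: d/dx(y') − (−2) = 0, i.e. y'' + 2 = 0, so
    y(x) = −(2/2) x^2 + C1 x + C2.
Fixed left endpoint y(0) = 6 ⇒ C2 = 6.
The right endpoint x = 12 is free, so the natural (transversality) condition is ∂L/∂y' |_{x=12} = 0, i.e. y'(12) = 0.
Compute y'(x) = −2 x + C1, so y'(12) = −24 + C1 = 0 ⇒ C1 = 24.
Therefore the extremal is
    y(x) = −x^2 + 24 x + 6.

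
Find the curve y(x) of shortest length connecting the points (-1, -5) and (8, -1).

Arc-length functional: J[y] = ∫ sqrt(1 + (y')^2) dx.
Lagrangian L = sqrt(1 + (y')^2) has no explicit y dependence, so ∂L/∂y = 0 and the Euler-Lagrange equation gives
    d/dx( y' / sqrt(1 + (y')^2) ) = 0  ⇒  y' / sqrt(1 + (y')^2) = const.
Hence y' is constant, so y(x) is affine.
Fitting the endpoints (-1, -5) and (8, -1):
    slope m = ((-1) − (-5)) / (8 − (-1)) = 4/9,
    intercept c = (-5) − m·(-1) = -41/9.
Extremal: y(x) = (4/9) x - 41/9.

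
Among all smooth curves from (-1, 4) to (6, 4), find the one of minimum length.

Arc-length functional: J[y] = ∫ sqrt(1 + (y')^2) dx.
Lagrangian L = sqrt(1 + (y')^2) has no explicit y dependence, so ∂L/∂y = 0 and the Euler-Lagrange equation gives
    d/dx( y' / sqrt(1 + (y')^2) ) = 0  ⇒  y' / sqrt(1 + (y')^2) = const.
Hence y' is constant, so y(x) is affine.
Fitting the endpoints (-1, 4) and (6, 4):
    slope m = (4 − 4) / (6 − (-1)) = 0,
    intercept c = 4 − m·(-1) = 4.
Extremal: y(x) = 4.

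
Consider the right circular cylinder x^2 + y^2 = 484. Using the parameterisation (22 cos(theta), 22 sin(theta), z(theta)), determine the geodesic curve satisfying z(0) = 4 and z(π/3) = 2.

Parameterise the cylinder of radius R = 22 as
    r(θ) = (22 cos θ, 22 sin θ, z(θ)).
The arc-length element is
    ds = sqrt(484 + (dz/dθ)^2) dθ,
so the Lagrangian is L = sqrt(484 + z'^2).
L depends on z' only, not on z or θ, so ∂L/∂z = 0 and
    ∂L/∂z' = z' / sqrt(484 + z'^2).
The Euler-Lagrange equation gives
    d/dθ( z' / sqrt(484 + z'^2) ) = 0,
so z' is constant. Integrating once:
    z(θ) = a θ + b,
a helix on the cylinder (a straight line when the cylinder is unrolled). The constants a, b are determined by the endpoint conditions.
With endpoint conditions z(0) = 4 and z(π/3) = 2: from z(0) = b we get b = 4, and a·π/3 + 4 = 2 gives a = -6/π, so
    z(θ) = (-6/π) θ + 4.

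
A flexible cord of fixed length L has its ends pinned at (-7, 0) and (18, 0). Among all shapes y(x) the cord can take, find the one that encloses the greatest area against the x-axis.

Set up the augmented Lagrangian using a multiplier λ for the length constraint:
    F(y, y') = y − λ sqrt(1 + y'^2).
F has no explicit x dependence, so the Beltrami identity yields a first integral
    F − y' ∂F/∂y' = C.
Compute ∂F/∂y' = −λ y' / sqrt(1 + y'^2). Then
    y − λ sqrt(1 + y'^2) + λ y'^2 / sqrt(1 + y'^2) = C
    ⇒  y − λ / sqrt(1 + y'^2) = C.
Solving for y' and integrating gives
    (x − a)^2 + (y − b)^2 = λ^2,
a circular arc of radius λ. The constants a, b are determined by the endpoint conditions y(-7) = y(18) = 0, and λ is fixed implicitly by the length constraint
    ∫_{-7}^{18} sqrt(1 + y'^2) dx = L.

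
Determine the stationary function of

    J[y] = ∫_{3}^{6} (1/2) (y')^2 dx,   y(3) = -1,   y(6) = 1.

The Lagrangian is L = (1/2) (y')^2.
Compute ∂L/∂y = 0, ∂L/∂y' = y'.
The Euler-Lagrange equation d/dx(∂L/∂y') − ∂L/∂y = 0 reduces to
    y'' = 0.
Its general solution is
    y(x) = A x + B,
with A, B fixed by the endpoint conditions.
Applying the endpoint conditions y(3) = -1 and y(6) = 1: solve A·3 + B = -1 and A·6 + B = 1. Subtracting gives A(6 − 3) = 1 − -1, so A = 2/3, and B = -1 − A·3 = -3. Therefore
    y(x) = (2/3) x - 3.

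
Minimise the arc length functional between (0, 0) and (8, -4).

Arc-length functional: J[y] = ∫ sqrt(1 + (y')^2) dx.
Lagrangian L = sqrt(1 + (y')^2) has no explicit y dependence, so ∂L/∂y = 0 and the Euler-Lagrange equation gives
    d/dx( y' / sqrt(1 + (y')^2) ) = 0  ⇒  y' / sqrt(1 + (y')^2) = const.
Hence y' is constant, so y(x) is affine.
Fitting the endpoints (0, 0) and (8, -4):
    slope m = ((-4) − 0) / (8 − 0) = -1/2,
    intercept c = 0 − m·0 = 0.
Extremal: y(x) = (-1/2) x.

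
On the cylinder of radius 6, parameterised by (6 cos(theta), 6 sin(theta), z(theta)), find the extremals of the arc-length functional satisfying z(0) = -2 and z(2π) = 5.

Parameterise the cylinder of radius R = 6 as
    r(θ) = (6 cos θ, 6 sin θ, z(θ)).
The arc-length element is
    ds = sqrt(36 + (dz/dθ)^2) dθ,
so the Lagrangian is L = sqrt(36 + z'^2).
L depends on z' only, not on z or θ, so ∂L/∂z = 0 and
    ∂L/∂z' = z' / sqrt(36 + z'^2).
The Euler-Lagrange equation gives
    d/dθ( z' / sqrt(36 + z'^2) ) = 0,
so z' is constant. Integrating once:
    z(θ) = a θ + b,
a helix on the cylinder (a straight line when the cylinder is unrolled). The constants a, b are determined by the endpoint conditions.
With endpoint conditions z(0) = -2 and z(2π) = 5: from z(0) = b we get b = -2, and a·2π + -2 = 5 gives a = 7/(2π), so
    z(θ) = (7/(2π)) θ − 2.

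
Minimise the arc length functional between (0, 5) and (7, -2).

Arc-length functional: J[y] = ∫ sqrt(1 + (y')^2) dx.
Lagrangian L = sqrt(1 + (y')^2) has no explicit y dependence, so ∂L/∂y = 0 and the Euler-Lagrange equation gives
    d/dx( y' / sqrt(1 + (y')^2) ) = 0  ⇒  y' / sqrt(1 + (y')^2) = const.
Hence y' is constant, so y(x) is affine.
Fitting the endpoints (0, 5) and (7, -2):
    slope m = ((-2) − 5) / (7 − 0) = -1,
    intercept c = 5 − m·0 = 5.
Extremal: y(x) = -x + 5.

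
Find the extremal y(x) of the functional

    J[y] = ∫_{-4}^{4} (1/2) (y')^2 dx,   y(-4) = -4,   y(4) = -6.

The Lagrangian is L = (1/2) (y')^2.
Compute ∂L/∂y = 0, ∂L/∂y' = y'.
The Euler-Lagrange equation d/dx(∂L/∂y') − ∂L/∂y = 0 reduces to
    y'' = 0.
Its general solution is
    y(x) = A x + B,
with A, B fixed by the endpoint conditions.
Applying the endpoint conditions y(-4) = -4 and y(4) = -6: solve A·-4 + B = -4 and A·4 + B = -6. Subtracting gives A(4 − -4) = -6 − -4, so A = -1/4, and B = -4 − A·-4 = -5. Therefore
    y(x) = (-1/4) x - 5.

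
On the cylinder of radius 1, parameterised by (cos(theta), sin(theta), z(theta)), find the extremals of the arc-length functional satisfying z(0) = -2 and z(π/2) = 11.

Parameterise the cylinder of radius R = 1 as
    r(θ) = (cos θ, sin θ, z(θ)).
The arc-length element is
    ds = sqrt(1 + (dz/dθ)^2) dθ,
so the Lagrangian is L = sqrt(1 + z'^2).
L depends on z' only, not on z or θ, so ∂L/∂z = 0 and
    ∂L/∂z' = z' / sqrt(1 + z'^2).
The Euler-Lagrange equation gives
    d/dθ( z' / sqrt(1 + z'^2) ) = 0,
so z' is constant. Integrating once:
    z(θ) = a θ + b,
a helix on the cylinder (a straight line when the cylinder is unrolled). The constants a, b are determined by the endpoint conditions.
With endpoint conditions z(0) = -2 and z(π/2) = 11: from z(0) = b we get b = -2, and a·π/2 + -2 = 11 gives a = 26/π, so
    z(θ) = (26/π) θ − 2.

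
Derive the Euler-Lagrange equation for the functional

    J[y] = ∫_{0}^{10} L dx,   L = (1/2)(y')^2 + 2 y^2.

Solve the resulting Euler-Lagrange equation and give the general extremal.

The Lagrangian is L = (1/2)(y')^2 + 2 y^2.
∂L/∂y = 4y.
∂L/∂y' = y'.
The Euler-Lagrange equation d/dx(∂L/∂y') − ∂L/∂y = 0 becomes:
    y'' - 4 y = 0
General solution: y(x) = A e^(2x) + B e^(-2x), where A and B are arbitrary constants fixed by the endpoint conditions.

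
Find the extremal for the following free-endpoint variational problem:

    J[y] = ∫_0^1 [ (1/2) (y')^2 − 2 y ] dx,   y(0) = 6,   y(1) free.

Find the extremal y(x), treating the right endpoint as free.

The Lagrangian L = (1/2) (y')^2 − 2 y gives
    ∂L/∂y = −2,   ∂L/∂y' = y'.
Euler-Lagrange: d/dx(y') − (−2) = 0, i.e. y'' + 2 = 0, so
    y(x) = −(2/2) x^2 + C1 x + C2.
Fixed left endpoint y(0) = 6 ⇒ C2 = 6.
The right endpoint x = 1 is free, so the natural (transversality) condition is ∂L/∂y' |_{x=1} = 0, i.e. y'(1) = 0.
Compute y'(x) = −2 x + C1, so y'(1) = −2 + C1 = 0 ⇒ C1 = 2.
Therefore the extremal is
    y(x) = −x^2 + 2 x + 6.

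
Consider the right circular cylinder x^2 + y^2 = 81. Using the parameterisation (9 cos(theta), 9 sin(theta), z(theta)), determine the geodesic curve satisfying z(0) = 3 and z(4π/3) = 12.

Parameterise the cylinder of radius R = 9 as
    r(θ) = (9 cos θ, 9 sin θ, z(θ)).
The arc-length element is
    ds = sqrt(81 + (dz/dθ)^2) dθ,
so the Lagrangian is L = sqrt(81 + z'^2).
L depends on z' only, not on z or θ, so ∂L/∂z = 0 and
    ∂L/∂z' = z' / sqrt(81 + z'^2).
The Euler-Lagrange equation gives
    d/dθ( z' / sqrt(81 + z'^2) ) = 0,
so z' is constant. Integrating once:
    z(θ) = a θ + b,
a helix on the cylinder (a straight line when the cylinder is unrolled). The constants a, b are determined by the endpoint conditions.
With endpoint conditions z(0) = 3 and z(4π/3) = 12: from z(0) = b we get b = 3, and a·4π/3 + 3 = 12 gives a = 27/(4π), so
    z(θ) = (27/(4π)) θ + 3.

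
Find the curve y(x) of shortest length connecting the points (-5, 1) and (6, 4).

Arc-length functional: J[y] = ∫ sqrt(1 + (y')^2) dx.
Lagrangian L = sqrt(1 + (y')^2) has no explicit y dependence, so ∂L/∂y = 0 and the Euler-Lagrange equation gives
    d/dx( y' / sqrt(1 + (y')^2) ) = 0  ⇒  y' / sqrt(1 + (y')^2) = const.
Hence y' is constant, so y(x) is affine.
Fitting the endpoints (-5, 1) and (6, 4):
    slope m = (4 − 1) / (6 − (-5)) = 3/11,
    intercept c = 1 − m·(-5) = 26/11.
Extremal: y(x) = (3/11) x + 26/11.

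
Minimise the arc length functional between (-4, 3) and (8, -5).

Arc-length functional: J[y] = ∫ sqrt(1 + (y')^2) dx.
Lagrangian L = sqrt(1 + (y')^2) has no explicit y dependence, so ∂L/∂y = 0 and the Euler-Lagrange equation gives
    d/dx( y' / sqrt(1 + (y')^2) ) = 0  ⇒  y' / sqrt(1 + (y')^2) = const.
Hence y' is constant, so y(x) is affine.
Fitting the endpoints (-4, 3) and (8, -5):
    slope m = ((-5) − 3) / (8 − (-4)) = -2/3,
    intercept c = 3 − m·(-4) = 1/3.
Extremal: y(x) = (-2/3) x + 1/3.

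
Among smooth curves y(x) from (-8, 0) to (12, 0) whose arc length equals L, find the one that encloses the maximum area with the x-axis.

Set up the augmented Lagrangian using a multiplier λ for the length constraint:
    F(y, y') = y − λ sqrt(1 + y'^2).
F has no explicit x dependence, so the Beltrami identity yields a first integral
    F − y' ∂F/∂y' = C.
Compute ∂F/∂y' = −λ y' / sqrt(1 + y'^2). Then
    y − λ sqrt(1 + y'^2) + λ y'^2 / sqrt(1 + y'^2) = C
    ⇒  y − λ / sqrt(1 + y'^2) = C.
Solving for y' and integrating gives
    (x − a)^2 + (y − b)^2 = λ^2,
a circular arc of radius λ. The constants a, b are determined by the endpoint conditions y(-8) = y(12) = 0, and λ is fixed implicitly by the length constraint
    ∫_{-8}^{12} sqrt(1 + y'^2) dx = L.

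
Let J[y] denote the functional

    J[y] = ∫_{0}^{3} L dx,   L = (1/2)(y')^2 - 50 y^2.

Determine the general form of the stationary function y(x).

The Lagrangian is L = (1/2)(y')^2 - 50 y^2.
∂L/∂y = -100y.
∂L/∂y' = y'.
The Euler-Lagrange equation d/dx(∂L/∂y') − ∂L/∂y = 0 becomes:
    y'' + 100 y = 0
General solution: y(x) = A sin(10x) + B cos(10x), where A and B are arbitrary constants fixed by the endpoint conditions.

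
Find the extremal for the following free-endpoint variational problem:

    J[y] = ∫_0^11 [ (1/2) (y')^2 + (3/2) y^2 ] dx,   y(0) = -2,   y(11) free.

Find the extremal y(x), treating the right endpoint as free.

The Lagrangian L = (1/2) (y')^2 + (3/2) y^2 gives
    ∂L/∂y = 3 y,   ∂L/∂y' = y'.
Euler-Lagrange: y'' − 3 y = 0.
With k = sqrt(3), the general solution is
    y(x) = A cosh(sqrt(3) x) + B sinh(sqrt(3) x).
Fixed left endpoint y(0) = -2 ⇒ A = -2.
The right endpoint x = 11 is free, so the natural (transversality) condition is ∂L/∂y' |_{x=11} = 0, i.e. y'(11) = 0.
Compute y'(x) = A k sinh(k x) + B k cosh(k x), so
    y'(11) = A k sinh(k·11) + B k cosh(k·11) = 0
    ⇒ B = −A tanh(k·11) = 2 tanh(sqrt(3)·11).
Therefore the extremal is
    y(x) = −2 cosh(sqrt(3) x) + 2 tanh(sqrt(3)·11) sinh(sqrt(3) x).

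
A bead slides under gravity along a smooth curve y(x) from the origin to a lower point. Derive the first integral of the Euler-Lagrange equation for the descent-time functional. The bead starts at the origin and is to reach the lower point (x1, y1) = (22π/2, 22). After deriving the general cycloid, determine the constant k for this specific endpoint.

The Lagrangian L = sqrt((1 + y'^2) / y) has no explicit x dependence, so the Beltrami identity applies:
    L − y' ∂L/∂y' = C.
Compute ∂L/∂y' = y' / sqrt(y (1 + y'^2)).
Substitute:
    sqrt((1 + y'^2)/y) − y'·y' / sqrt(y (1 + y'^2))
    = (1 + y'^2) / sqrt(y (1 + y'^2)) − y'^2 / sqrt(y (1 + y'^2))
    = 1 / sqrt(y (1 + y'^2)) = C.
Squaring and rearranging gives the first integral
    y (1 + y'^2) = 1/C^2 =: k   (constant).
Solving this first-order ODE by the substitution
    y = (k/2)(1 − cos θ)
yields the cycloid parameterisation
    x(θ) = (k/2)(θ − sin θ),   y(θ) = (k/2)(1 − cos θ).
The constant k is fixed by the endpoint condition.
Now fit the given lower endpoint (x1, y1) = (22π/2, 22). At the bottom of the first arch (θ = π), the parametric equations give
    y(π) = (k/2)(1 − cos π) = k,
    x(π) = (k/2)(π − sin π) = kπ/2.
Matching y(π) = 22 gives k = 22, consistent with x(π) = 22π/2. Therefore the specific cycloid is
    x(θ) = (22/2)(θ − sin θ),   y(θ) = (22/2)(1 − cos θ).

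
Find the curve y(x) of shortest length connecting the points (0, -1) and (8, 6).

Arc-length functional: J[y] = ∫ sqrt(1 + (y')^2) dx.
Lagrangian L = sqrt(1 + (y')^2) has no explicit y dependence, so ∂L/∂y = 0 and the Euler-Lagrange equation gives
    d/dx( y' / sqrt(1 + (y')^2) ) = 0  ⇒  y' / sqrt(1 + (y')^2) = const.
Hence y' is constant, so y(x) is affine.
Fitting the endpoints (0, -1) and (8, 6):
    slope m = (6 − (-1)) / (8 − 0) = 7/8,
    intercept c = (-1) − m·0 = -1.
Extremal: y(x) = (7/8) x - 1.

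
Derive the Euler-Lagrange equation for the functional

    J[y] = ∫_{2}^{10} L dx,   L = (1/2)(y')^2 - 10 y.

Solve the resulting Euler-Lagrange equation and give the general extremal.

The Lagrangian is L = (1/2)(y')^2 - 10 y.
∂L/∂y = -10.
∂L/∂y' = y'.
The Euler-Lagrange equation d/dx(∂L/∂y') − ∂L/∂y = 0 becomes:
    y'' + 10 = 0
General solution: y(x) = -5 x^2 + A x + B, where A and B are arbitrary constants fixed by the endpoint conditions.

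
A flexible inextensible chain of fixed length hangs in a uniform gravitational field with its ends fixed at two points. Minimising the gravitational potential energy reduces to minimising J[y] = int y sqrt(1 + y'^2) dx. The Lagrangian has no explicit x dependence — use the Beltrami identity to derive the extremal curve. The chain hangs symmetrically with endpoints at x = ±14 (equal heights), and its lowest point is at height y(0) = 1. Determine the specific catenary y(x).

The Lagrangian L(y, y') = y sqrt(1 + y'^2) has no explicit x dependence, so the Beltrami identity applies:
    L − y' ∂L/∂y' = C.
Compute ∂L/∂y' = y · y' / sqrt(1 + y'^2). Then
    L − y' ∂L/∂y'
    = y sqrt(1 + y'^2) − y · y'^2 / sqrt(1 + y'^2)
    = y (1 + y'^2 − y'^2) / sqrt(1 + y'^2)
    = y / sqrt(1 + y'^2) = C.
Squaring gives y^2 = C^2 (1 + y'^2), i.e.
    y'^2 = y^2 / C^2 − 1.
Separating variables,
    dy / sqrt(y^2 − C^2) = dx / C,
and integrating gives arccosh(y / C) = (x − a)/C, so
    y(x) = C cosh((x − a)/C),
the catenary. The constants C and a are fixed by the two endpoint conditions (and, for the hanging-chain problem, the length constraint selects C).
Now fit the given data. The endpoints x = ±14 are symmetric at equal height, so the catenary is even about its minimum: a = 0 and y(x) = C cosh(x/C). The lowest point is y(0) = C cosh(0) = C, and we are told y(0) = 1, so C = 1. Therefore
    y(x) = cosh(x),
and at the endpoints
    y(±14) = cosh(14).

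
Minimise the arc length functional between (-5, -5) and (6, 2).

Arc-length functional: J[y] = ∫ sqrt(1 + (y')^2) dx.
Lagrangian L = sqrt(1 + (y')^2) has no explicit y dependence, so ∂L/∂y = 0 and the Euler-Lagrange equation gives
    d/dx( y' / sqrt(1 + (y')^2) ) = 0  ⇒  y' / sqrt(1 + (y')^2) = const.
Hence y' is constant, so y(x) is affine.
Fitting the endpoints (-5, -5) and (6, 2):
    slope m = (2 − (-5)) / (6 − (-5)) = 7/11,
    intercept c = (-5) − m·(-5) = -20/11.
Extremal: y(x) = (7/11) x - 20/11.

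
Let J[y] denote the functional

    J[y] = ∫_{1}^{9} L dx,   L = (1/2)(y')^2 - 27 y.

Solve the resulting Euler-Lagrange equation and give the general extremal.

The Lagrangian is L = (1/2)(y')^2 - 27 y.
∂L/∂y = -27.
∂L/∂y' = y'.
The Euler-Lagrange equation d/dx(∂L/∂y') − ∂L/∂y = 0 becomes:
    y'' + 27 = 0
General solution: y(x) = -(27/2) x^2 + A x + B, where A and B are arbitrary constants fixed by the endpoint conditions.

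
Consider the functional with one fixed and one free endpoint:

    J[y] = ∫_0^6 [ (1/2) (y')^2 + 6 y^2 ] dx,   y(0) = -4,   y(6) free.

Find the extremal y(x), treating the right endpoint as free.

The Lagrangian L = (1/2) (y')^2 + 6 y^2 gives
    ∂L/∂y = 12 y,   ∂L/∂y' = y'.
Euler-Lagrange: y'' − 12 y = 0.
With k = sqrt(12), the general solution is
    y(x) = A cosh(sqrt(12) x) + B sinh(sqrt(12) x).
Fixed left endpoint y(0) = -4 ⇒ A = -4.
The right endpoint x = 6 is free, so the natural (transversality) condition is ∂L/∂y' |_{x=6} = 0, i.e. y'(6) = 0.
Compute y'(x) = A k sinh(k x) + B k cosh(k x), so
    y'(6) = A k sinh(k·6) + B k cosh(k·6) = 0
    ⇒ B = −A tanh(k·6) = 4 tanh(sqrt(12)·6).
Therefore the extremal is
    y(x) = −4 cosh(sqrt(12) x) + 4 tanh(sqrt(12)·6) sinh(sqrt(12) x).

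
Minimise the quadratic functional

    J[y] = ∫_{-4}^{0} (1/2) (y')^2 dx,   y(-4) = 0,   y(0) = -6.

The Lagrangian is L = (1/2) (y')^2.
Compute ∂L/∂y = 0, ∂L/∂y' = y'.
The Euler-Lagrange equation d/dx(∂L/∂y') − ∂L/∂y = 0 reduces to
    y'' = 0.
Its general solution is
    y(x) = A x + B,
with A, B fixed by the endpoint conditions.
Applying the endpoint conditions y(-4) = 0 and y(0) = -6: solve A·-4 + B = 0 and A·0 + B = -6. Subtracting gives A(0 − -4) = -6 − 0, so A = -3/2, and B = 0 − A·-4 = -6. Therefore
    y(x) = (-3/2) x - 6.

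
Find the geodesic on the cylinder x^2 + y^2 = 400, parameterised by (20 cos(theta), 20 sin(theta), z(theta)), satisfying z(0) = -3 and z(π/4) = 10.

Parameterise the cylinder of radius R = 20 as
    r(θ) = (20 cos θ, 20 sin θ, z(θ)).
The arc-length element is
    ds = sqrt(400 + (dz/dθ)^2) dθ,
so the Lagrangian is L = sqrt(400 + z'^2).
L depends on z' only, not on z or θ, so ∂L/∂z = 0 and
    ∂L/∂z' = z' / sqrt(400 + z'^2).
The Euler-Lagrange equation gives
    d/dθ( z' / sqrt(400 + z'^2) ) = 0,
so z' is constant. Integrating once:
    z(θ) = a θ + b,
a helix on the cylinder (a straight line when the cylinder is unrolled). The constants a, b are determined by the endpoint conditions.
With endpoint conditions z(0) = -3 and z(π/4) = 10: from z(0) = b we get b = -3, and a·π/4 + -3 = 10 gives a = 52/π, so
    z(θ) = (52/π) θ − 3.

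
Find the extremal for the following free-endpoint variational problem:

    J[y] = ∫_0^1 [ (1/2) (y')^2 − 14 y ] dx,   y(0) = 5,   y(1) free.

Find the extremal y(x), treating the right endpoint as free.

The Lagrangian L = (1/2) (y')^2 − 14 y gives
    ∂L/∂y = −14,   ∂L/∂y' = y'.
Euler-Lagrange: d/dx(y') − (−14) = 0, i.e. y'' + 14 = 0, so
    y(x) = −(14/2) x^2 + C1 x + C2.
Fixed left endpoint y(0) = 5 ⇒ C2 = 5.
The right endpoint x = 1 is free, so the natural (transversality) condition is ∂L/∂y' |_{x=1} = 0, i.e. y'(1) = 0.
Compute y'(x) = −14 x + C1, so y'(1) = −14 + C1 = 0 ⇒ C1 = 14.
Therefore the extremal is
    y(x) = −7 x^2 + 14 x + 5.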